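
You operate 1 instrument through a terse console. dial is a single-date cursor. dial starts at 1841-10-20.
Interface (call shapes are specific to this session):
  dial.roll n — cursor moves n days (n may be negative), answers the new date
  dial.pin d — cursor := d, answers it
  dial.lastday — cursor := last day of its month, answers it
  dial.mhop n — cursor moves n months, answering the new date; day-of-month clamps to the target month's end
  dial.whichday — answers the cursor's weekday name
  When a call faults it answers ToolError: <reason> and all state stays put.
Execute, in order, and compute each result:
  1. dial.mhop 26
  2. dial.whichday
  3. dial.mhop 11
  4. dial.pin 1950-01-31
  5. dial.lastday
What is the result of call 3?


Answer: 1844-11-20

Derivation:
! dial.mhop(n='26') : 1843-12-20
! dial.whichday() : Wednesday
! dial.mhop(n='11') : 1844-11-20
! dial.pin(d='1950-01-31') : 1950-01-31
! dial.lastday() : 1950-01-31


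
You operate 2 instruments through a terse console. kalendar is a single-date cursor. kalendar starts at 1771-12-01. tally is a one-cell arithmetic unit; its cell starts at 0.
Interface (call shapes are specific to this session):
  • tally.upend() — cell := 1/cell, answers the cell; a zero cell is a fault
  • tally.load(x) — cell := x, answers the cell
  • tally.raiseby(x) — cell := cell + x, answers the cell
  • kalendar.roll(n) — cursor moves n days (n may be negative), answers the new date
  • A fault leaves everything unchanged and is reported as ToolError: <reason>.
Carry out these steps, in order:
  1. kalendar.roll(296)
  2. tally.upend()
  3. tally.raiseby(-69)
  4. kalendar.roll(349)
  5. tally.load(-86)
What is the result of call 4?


Next I call kalendar.roll using 296, and observe 1772-09-22.
I call tally.upend(), giving ToolError: reciprocal of zero.
Next I call tally.raiseby using -69: -69.
I invoke kalendar.roll using 349, which returns 1773-09-06.
I try tally.load using -86, yielding -86.

Answer: 1773-09-06


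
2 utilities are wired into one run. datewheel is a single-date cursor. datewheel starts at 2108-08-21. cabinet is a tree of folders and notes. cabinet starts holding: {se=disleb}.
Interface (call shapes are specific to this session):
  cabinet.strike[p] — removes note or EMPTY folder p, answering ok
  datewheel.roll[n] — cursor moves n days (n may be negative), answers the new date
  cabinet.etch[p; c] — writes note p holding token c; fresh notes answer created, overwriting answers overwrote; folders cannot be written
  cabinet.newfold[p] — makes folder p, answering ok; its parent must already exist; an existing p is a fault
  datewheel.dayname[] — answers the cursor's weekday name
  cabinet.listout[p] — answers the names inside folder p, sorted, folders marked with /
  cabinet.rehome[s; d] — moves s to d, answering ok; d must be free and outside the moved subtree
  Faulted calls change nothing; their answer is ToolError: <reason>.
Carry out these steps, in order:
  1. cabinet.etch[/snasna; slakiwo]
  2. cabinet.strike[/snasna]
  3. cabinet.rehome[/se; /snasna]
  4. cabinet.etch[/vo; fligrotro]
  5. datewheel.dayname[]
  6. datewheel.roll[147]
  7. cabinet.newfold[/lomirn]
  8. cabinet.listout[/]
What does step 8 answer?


Answer: [lomirn/, snasna, vo]

Derivation:
>> cabinet.etch(p: /snasna, c: slakiwo)
<< created
>> cabinet.strike(p: /snasna)
<< ok
>> cabinet.rehome(s: /se, d: /snasna)
<< ok
>> cabinet.etch(p: /vo, c: fligrotro)
<< created
>> datewheel.dayname()
<< Tuesday
>> datewheel.roll(n: 147)
<< 2109-01-15
>> cabinet.newfold(p: /lomirn)
<< ok
>> cabinet.listout(p: /)
<< [lomirn/, snasna, vo]


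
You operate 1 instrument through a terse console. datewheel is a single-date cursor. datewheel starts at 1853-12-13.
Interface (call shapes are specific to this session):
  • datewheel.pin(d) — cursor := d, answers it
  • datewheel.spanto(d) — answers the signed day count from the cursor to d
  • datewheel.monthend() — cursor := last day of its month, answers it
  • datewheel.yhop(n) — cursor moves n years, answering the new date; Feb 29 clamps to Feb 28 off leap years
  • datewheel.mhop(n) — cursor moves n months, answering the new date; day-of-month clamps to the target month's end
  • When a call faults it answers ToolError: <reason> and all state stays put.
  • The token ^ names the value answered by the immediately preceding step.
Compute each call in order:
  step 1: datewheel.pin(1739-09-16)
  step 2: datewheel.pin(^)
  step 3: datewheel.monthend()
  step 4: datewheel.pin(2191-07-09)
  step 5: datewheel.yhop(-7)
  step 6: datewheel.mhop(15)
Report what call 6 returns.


I use datewheel.pin(d='1739-09-16'), which returns 1739-09-16.
Invoking datewheel.pin(d='^'), giving 1739-09-16.
I try datewheel.monthend, — result: 1739-09-30.
Next I call datewheel.pin(d='2191-07-09'), which returns 2191-07-09.
Calling datewheel.yhop(n='-7'), → 2184-07-09.
Using datewheel.mhop(n='15'), and get 2185-10-09.

Answer: 2185-10-09


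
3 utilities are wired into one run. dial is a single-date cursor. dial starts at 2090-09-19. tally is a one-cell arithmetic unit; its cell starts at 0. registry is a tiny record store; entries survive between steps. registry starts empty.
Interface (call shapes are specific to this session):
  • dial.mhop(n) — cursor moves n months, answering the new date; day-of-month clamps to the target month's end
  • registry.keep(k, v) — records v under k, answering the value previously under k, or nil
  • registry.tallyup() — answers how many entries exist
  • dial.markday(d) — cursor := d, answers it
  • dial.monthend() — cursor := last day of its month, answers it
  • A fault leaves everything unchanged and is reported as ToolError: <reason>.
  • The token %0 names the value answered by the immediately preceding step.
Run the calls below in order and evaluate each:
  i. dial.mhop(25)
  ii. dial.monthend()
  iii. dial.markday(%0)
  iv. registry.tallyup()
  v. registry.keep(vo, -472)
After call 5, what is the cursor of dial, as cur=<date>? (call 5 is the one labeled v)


Answer: cur=2092-10-31

Derivation:
·→ dial.mhop(n: 25)
·← 2092-10-19
·→ dial.monthend()
·← 2092-10-31
·→ dial.markday(d: %0)
·← 2092-10-31
·→ registry.tallyup()
·← 0
·→ registry.keep(k: vo, v: -472)
·← nil


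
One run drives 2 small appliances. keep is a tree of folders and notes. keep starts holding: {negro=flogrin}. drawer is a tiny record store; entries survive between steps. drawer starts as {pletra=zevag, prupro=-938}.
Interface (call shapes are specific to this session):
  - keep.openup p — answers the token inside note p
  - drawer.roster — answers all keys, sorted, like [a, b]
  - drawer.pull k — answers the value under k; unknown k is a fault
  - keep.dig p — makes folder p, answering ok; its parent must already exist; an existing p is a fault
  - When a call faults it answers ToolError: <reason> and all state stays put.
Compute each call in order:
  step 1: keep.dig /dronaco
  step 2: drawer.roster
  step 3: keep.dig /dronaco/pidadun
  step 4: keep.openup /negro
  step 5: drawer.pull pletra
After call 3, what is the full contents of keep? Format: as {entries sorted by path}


CALL keep.dig[p=/dronaco]
RET  ok
CALL drawer.roster[]
RET  [pletra, prupro]
CALL keep.dig[p=/dronaco/pidadun]
RET  ok
CALL keep.openup[p=/negro]
RET  flogrin
CALL drawer.pull[k=pletra]
RET  zevag

Answer: {dronaco/, dronaco/pidadun/, negro=flogrin}


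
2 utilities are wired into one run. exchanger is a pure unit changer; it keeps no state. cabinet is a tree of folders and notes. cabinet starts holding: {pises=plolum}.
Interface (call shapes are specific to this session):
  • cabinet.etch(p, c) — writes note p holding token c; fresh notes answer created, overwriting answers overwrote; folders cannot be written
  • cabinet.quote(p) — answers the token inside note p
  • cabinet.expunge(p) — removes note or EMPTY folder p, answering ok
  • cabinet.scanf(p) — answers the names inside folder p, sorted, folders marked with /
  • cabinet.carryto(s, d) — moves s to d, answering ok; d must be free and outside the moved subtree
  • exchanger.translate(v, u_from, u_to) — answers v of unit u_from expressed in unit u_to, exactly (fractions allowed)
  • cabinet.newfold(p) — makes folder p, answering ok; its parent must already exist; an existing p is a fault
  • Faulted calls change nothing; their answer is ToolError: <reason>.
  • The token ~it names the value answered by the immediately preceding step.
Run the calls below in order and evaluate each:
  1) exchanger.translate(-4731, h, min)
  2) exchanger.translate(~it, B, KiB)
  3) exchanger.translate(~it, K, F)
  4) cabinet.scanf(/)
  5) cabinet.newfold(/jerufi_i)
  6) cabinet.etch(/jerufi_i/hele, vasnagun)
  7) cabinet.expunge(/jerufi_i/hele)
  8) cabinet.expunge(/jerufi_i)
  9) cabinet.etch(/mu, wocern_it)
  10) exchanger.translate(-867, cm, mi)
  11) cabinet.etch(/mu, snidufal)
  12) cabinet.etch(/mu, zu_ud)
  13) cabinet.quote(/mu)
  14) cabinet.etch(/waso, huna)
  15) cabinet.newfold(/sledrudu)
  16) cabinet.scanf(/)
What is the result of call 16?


Answer: [mu, pises, sledrudu/, waso]

Derivation:
// translate(v='-4731', u_from='h', u_to='min') ~> -283860
// translate(v='~it', u_from='B', u_to='KiB') ~> -70965/256
// translate(v='~it', u_from='K', u_to='F') ~> -6135313/6400
// scanf(p='/') ~> [pises]
// newfold(p='/jerufi_i') ~> ok
// etch(p='/jerufi_i/hele', c='vasnagun') ~> created
// expunge(p='/jerufi_i/hele') ~> ok
// expunge(p='/jerufi_i') ~> ok
// etch(p='/mu', c='wocern_it') ~> created
// translate(v='-867', u_from='cm', u_to='mi') ~> -1445/268224
// etch(p='/mu', c='snidufal') ~> overwrote
// etch(p='/mu', c='zu_ud') ~> overwrote
// quote(p='/mu') ~> zu_ud
// etch(p='/waso', c='huna') ~> created
// newfold(p='/sledrudu') ~> ok
// scanf(p='/') ~> [mu, pises, sledrudu/, waso]


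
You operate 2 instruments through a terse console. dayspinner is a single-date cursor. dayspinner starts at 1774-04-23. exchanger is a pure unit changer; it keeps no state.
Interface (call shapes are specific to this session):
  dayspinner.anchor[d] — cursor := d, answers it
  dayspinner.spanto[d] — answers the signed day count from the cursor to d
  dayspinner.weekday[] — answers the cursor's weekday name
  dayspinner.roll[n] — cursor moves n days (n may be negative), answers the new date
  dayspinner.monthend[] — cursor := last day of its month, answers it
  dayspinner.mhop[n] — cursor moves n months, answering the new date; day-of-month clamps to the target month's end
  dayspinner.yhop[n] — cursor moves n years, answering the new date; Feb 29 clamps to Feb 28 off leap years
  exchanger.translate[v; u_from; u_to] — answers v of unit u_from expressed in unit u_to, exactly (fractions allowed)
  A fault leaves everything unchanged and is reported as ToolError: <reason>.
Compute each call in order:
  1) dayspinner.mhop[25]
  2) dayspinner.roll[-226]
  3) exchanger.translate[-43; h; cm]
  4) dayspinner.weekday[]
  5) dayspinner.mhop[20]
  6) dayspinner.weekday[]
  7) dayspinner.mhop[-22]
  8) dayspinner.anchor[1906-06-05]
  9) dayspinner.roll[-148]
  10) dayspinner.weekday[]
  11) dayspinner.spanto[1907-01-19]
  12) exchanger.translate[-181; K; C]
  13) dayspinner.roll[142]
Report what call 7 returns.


Act: dayspinner.mhop[n=25]
Obs: 1776-05-23
Act: dayspinner.roll[n=-226]
Obs: 1775-10-10
Act: exchanger.translate[v=-43; u_from=h; u_to=cm]
Obs: ToolError: incompatible units
Act: dayspinner.weekday[]
Obs: Tuesday
Act: dayspinner.mhop[n=20]
Obs: 1777-06-10
Act: dayspinner.weekday[]
Obs: Tuesday
Act: dayspinner.mhop[n=-22]
Obs: 1775-08-10
Act: dayspinner.anchor[d=1906-06-05]
Obs: 1906-06-05
Act: dayspinner.roll[n=-148]
Obs: 1906-01-08
Act: dayspinner.weekday[]
Obs: Monday
Act: dayspinner.spanto[d=1907-01-19]
Obs: 376
Act: exchanger.translate[v=-181; u_from=K; u_to=C]
Obs: -9083/20
Act: dayspinner.roll[n=142]
Obs: 1906-05-30

Answer: 1775-08-10


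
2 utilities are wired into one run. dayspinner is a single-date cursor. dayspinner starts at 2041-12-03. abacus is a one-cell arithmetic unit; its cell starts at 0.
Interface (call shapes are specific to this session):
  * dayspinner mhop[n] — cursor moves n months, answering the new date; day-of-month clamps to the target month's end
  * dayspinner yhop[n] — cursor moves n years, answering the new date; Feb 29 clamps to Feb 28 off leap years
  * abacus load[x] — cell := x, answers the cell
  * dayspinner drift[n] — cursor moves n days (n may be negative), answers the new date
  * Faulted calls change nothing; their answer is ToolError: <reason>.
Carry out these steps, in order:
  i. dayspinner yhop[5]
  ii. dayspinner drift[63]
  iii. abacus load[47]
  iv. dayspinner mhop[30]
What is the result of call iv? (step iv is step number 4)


Answer: 2049-08-04

Derivation:
>> dayspinner yhop(5)
<< 2046-12-03
>> dayspinner drift(63)
<< 2047-02-04
>> abacus load(47)
<< 47
>> dayspinner mhop(30)
<< 2049-08-04


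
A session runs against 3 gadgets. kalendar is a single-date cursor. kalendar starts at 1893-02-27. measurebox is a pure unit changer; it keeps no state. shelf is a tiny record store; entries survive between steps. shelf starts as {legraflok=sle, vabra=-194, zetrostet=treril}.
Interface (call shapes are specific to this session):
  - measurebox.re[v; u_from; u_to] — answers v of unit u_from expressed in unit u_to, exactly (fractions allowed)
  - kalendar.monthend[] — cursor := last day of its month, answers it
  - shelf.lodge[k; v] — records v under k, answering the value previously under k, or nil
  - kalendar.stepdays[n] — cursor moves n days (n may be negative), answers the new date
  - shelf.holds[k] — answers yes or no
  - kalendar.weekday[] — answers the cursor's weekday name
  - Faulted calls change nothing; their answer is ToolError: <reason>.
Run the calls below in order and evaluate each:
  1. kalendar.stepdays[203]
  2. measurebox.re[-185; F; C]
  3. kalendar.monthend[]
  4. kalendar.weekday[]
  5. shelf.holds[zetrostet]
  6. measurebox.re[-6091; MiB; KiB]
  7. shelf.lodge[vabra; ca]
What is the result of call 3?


Do: kalendar.stepdays[n→203]
See: 1893-09-18
Do: measurebox.re[v→-185; u_from→F; u_to→C]
See: -1085/9
Do: kalendar.monthend[]
See: 1893-09-30
Do: kalendar.weekday[]
See: Saturday
Do: shelf.holds[k→zetrostet]
See: yes
Do: measurebox.re[v→-6091; u_from→MiB; u_to→KiB]
See: -6237184
Do: shelf.lodge[k→vabra; v→ca]
See: -194

Answer: 1893-09-30


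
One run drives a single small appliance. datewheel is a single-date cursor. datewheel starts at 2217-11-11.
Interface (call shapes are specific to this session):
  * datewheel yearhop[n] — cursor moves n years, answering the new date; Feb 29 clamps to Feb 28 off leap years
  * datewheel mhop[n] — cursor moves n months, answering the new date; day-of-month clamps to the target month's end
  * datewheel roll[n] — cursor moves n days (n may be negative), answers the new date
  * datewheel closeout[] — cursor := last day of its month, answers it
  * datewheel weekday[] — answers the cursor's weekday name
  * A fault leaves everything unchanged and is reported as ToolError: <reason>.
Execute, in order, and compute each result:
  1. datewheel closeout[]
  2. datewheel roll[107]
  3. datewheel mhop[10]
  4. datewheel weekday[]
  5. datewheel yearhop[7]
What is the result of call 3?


-> datewheel closeout()
<- 2217-11-30
-> datewheel roll(n: 107)
<- 2218-03-17
-> datewheel mhop(n: 10)
<- 2219-01-17
-> datewheel weekday()
<- Sunday
-> datewheel yearhop(n: 7)
<- 2226-01-17

Answer: 2219-01-17


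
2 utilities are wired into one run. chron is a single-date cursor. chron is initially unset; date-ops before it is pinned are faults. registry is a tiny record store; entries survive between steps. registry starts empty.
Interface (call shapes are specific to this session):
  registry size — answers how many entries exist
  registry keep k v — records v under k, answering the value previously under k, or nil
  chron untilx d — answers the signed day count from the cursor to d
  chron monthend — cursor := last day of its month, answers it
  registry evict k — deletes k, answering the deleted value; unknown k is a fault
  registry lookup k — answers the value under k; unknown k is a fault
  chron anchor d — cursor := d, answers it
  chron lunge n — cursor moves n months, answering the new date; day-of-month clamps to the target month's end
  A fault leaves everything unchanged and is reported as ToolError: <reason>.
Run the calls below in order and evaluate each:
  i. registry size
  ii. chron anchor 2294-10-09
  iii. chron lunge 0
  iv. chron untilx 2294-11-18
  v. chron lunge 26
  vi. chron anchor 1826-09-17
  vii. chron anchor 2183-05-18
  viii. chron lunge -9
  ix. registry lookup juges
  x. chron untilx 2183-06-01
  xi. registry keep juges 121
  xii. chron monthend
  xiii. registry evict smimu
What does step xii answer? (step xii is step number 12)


-> registry size()
<- 0
-> chron anchor(d: 2294-10-09)
<- 2294-10-09
-> chron lunge(n: 0)
<- 2294-10-09
-> chron untilx(d: 2294-11-18)
<- 40
-> chron lunge(n: 26)
<- 2296-12-09
-> chron anchor(d: 1826-09-17)
<- 1826-09-17
-> chron anchor(d: 2183-05-18)
<- 2183-05-18
-> chron lunge(n: -9)
<- 2182-08-18
-> registry lookup(k: juges)
<- ToolError: no such key juges
-> chron untilx(d: 2183-06-01)
<- 287
-> registry keep(k: juges, v: 121)
<- nil
-> chron monthend()
<- 2182-08-31
-> registry evict(k: smimu)
<- ToolError: no such key smimu

Answer: 2182-08-31


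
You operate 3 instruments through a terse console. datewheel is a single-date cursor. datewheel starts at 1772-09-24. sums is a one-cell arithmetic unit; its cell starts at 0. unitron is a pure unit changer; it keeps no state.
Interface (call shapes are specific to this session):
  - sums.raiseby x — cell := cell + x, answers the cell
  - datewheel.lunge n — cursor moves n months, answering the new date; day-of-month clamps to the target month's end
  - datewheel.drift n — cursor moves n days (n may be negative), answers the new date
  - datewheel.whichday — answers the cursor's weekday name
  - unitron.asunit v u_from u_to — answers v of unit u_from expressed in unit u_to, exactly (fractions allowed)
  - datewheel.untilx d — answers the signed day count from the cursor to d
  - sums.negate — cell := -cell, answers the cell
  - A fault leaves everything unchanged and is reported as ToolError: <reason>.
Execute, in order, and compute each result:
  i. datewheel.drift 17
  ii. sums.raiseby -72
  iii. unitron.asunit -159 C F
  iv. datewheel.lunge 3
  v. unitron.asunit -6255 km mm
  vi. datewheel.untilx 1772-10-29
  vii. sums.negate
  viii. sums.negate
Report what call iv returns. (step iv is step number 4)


Answer: 1773-01-11

Derivation:
Act: datewheel.drift[n='17']
Obs: 1772-10-11
Act: sums.raiseby[x='-72']
Obs: -72
Act: unitron.asunit[v='-159'; u_from='C'; u_to='F']
Obs: -1271/5
Act: datewheel.lunge[n='3']
Obs: 1773-01-11
Act: unitron.asunit[v='-6255'; u_from='km'; u_to='mm']
Obs: -6255000000
Act: datewheel.untilx[d='1772-10-29']
Obs: -74
Act: sums.negate[]
Obs: 72
Act: sums.negate[]
Obs: -72


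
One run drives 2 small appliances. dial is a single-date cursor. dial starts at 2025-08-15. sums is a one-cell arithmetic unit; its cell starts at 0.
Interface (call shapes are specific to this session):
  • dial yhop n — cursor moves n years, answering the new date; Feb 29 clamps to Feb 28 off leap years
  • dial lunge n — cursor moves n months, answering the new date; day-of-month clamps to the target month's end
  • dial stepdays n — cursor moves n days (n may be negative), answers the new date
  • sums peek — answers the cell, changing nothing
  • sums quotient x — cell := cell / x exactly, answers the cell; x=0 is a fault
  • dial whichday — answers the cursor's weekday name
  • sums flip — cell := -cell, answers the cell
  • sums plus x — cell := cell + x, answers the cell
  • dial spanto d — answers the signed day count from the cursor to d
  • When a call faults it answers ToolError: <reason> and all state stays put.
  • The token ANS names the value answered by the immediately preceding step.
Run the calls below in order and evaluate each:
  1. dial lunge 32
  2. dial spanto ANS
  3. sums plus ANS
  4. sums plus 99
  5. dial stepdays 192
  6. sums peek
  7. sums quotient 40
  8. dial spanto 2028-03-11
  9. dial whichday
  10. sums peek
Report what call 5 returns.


[in] dial lunge n→32
  2028-04-15
[in] dial spanto d→ANS
  0
[in] sums plus x→ANS
  0
[in] sums plus x→99
  99
[in] dial stepdays n→192
  2028-10-24
[in] sums peek
  99
[in] sums quotient x→40
  99/40
[in] dial spanto d→2028-03-11
  -227
[in] dial whichday
  Tuesday
[in] sums peek
  99/40

Answer: 2028-10-24


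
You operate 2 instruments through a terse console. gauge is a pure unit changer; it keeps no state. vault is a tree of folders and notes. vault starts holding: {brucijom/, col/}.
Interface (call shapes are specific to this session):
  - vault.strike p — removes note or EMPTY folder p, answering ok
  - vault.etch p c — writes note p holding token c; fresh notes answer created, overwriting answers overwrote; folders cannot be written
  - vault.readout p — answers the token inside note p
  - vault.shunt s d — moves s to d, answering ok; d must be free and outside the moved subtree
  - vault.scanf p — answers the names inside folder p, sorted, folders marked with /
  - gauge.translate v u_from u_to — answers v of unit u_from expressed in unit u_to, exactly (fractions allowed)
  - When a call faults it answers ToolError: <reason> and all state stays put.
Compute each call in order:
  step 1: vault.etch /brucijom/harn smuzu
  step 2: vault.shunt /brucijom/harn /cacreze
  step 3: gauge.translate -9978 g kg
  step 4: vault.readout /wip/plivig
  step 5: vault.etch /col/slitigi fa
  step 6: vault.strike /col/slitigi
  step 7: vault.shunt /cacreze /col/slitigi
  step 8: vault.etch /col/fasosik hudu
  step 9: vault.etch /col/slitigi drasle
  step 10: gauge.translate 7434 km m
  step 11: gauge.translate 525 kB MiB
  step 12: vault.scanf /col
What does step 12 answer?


-- 1. vault.etch(p→/brucijom/harn, c→smuzu) ~> created
-- 2. vault.shunt(s→/brucijom/harn, d→/cacreze) ~> ok
-- 3. gauge.translate(v→-9978, u_from→g, u_to→kg) ~> -4989/500
-- 4. vault.readout(p→/wip/plivig) ~> ToolError: not found
-- 5. vault.etch(p→/col/slitigi, c→fa) ~> created
-- 6. vault.strike(p→/col/slitigi) ~> ok
-- 7. vault.shunt(s→/cacreze, d→/col/slitigi) ~> ok
-- 8. vault.etch(p→/col/fasosik, c→hudu) ~> created
-- 9. vault.etch(p→/col/slitigi, c→drasle) ~> overwrote
-- 10. gauge.translate(v→7434, u_from→km, u_to→m) ~> 7434000
-- 11. gauge.translate(v→525, u_from→kB, u_to→MiB) ~> 65625/131072
-- 12. vault.scanf(p→/col) ~> [fasosik, slitigi]

Answer: [fasosik, slitigi]


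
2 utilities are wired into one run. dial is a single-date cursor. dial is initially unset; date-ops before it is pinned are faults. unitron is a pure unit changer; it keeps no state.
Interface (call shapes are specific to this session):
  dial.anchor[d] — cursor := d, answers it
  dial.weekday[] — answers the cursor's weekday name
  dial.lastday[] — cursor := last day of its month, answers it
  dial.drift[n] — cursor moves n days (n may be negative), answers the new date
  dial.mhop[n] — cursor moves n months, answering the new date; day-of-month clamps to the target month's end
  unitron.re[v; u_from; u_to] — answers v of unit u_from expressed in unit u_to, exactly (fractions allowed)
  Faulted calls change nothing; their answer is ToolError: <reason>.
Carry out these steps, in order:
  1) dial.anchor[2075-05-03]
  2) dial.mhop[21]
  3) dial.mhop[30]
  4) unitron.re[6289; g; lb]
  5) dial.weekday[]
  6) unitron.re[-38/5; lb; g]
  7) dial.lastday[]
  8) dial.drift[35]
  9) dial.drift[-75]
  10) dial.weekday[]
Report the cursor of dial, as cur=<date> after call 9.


Calling dial.anchor on d→2075-05-03, yielding 2075-05-03.
I try dial.mhop on n→21, and observe 2077-02-03.
Now I run dial.mhop on n→30: 2079-08-03.
Then unitron.re on v→6289, u_from→g, u_to→lb, — result: 628900000/45359237.
Then dial.weekday(), and observe Thursday.
I invoke unitron.re on v→-38/5, u_from→lb, u_to→g, and get -861825503/250000.
I use dial.lastday, and observe 2079-08-31.
Using dial.drift on n→35: 2079-10-05.
I call dial.drift on n→-75: 2079-07-22.
Invoking dial.weekday, giving Saturday.

Answer: cur=2079-07-22


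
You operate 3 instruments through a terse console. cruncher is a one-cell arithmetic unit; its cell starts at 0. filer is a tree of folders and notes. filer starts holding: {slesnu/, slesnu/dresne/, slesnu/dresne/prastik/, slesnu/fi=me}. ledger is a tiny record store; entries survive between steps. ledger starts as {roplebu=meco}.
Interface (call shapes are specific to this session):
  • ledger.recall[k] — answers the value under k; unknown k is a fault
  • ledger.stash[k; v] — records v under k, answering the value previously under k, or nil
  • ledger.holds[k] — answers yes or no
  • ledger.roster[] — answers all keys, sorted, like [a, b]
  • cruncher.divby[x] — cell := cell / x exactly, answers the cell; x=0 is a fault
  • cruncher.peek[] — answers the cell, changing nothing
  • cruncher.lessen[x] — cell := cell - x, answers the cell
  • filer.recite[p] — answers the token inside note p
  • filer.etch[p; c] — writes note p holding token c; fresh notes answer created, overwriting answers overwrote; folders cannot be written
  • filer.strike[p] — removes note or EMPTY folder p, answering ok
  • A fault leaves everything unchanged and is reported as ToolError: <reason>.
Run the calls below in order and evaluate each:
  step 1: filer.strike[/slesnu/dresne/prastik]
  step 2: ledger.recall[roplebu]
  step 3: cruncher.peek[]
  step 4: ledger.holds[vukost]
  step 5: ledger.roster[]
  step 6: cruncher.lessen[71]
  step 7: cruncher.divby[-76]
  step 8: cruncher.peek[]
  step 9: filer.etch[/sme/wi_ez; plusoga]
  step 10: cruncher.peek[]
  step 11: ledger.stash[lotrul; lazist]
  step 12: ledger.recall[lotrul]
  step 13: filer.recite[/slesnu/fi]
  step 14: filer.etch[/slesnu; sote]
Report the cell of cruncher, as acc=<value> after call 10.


! filer.strike(p=/slesnu/dresne/prastik) ~> ok
! ledger.recall(k=roplebu) ~> meco
! cruncher.peek() ~> 0
! ledger.holds(k=vukost) ~> no
! ledger.roster() ~> [roplebu]
! cruncher.lessen(x=71) ~> -71
! cruncher.divby(x=-76) ~> 71/76
! cruncher.peek() ~> 71/76
! filer.etch(p=/sme/wi_ez, c=plusoga) ~> ToolError: no parent
! cruncher.peek() ~> 71/76
! ledger.stash(k=lotrul, v=lazist) ~> nil
! ledger.recall(k=lotrul) ~> lazist
! filer.recite(p=/slesnu/fi) ~> me
! filer.etch(p=/slesnu, c=sote) ~> ToolError: is a directory

Answer: acc=71/76


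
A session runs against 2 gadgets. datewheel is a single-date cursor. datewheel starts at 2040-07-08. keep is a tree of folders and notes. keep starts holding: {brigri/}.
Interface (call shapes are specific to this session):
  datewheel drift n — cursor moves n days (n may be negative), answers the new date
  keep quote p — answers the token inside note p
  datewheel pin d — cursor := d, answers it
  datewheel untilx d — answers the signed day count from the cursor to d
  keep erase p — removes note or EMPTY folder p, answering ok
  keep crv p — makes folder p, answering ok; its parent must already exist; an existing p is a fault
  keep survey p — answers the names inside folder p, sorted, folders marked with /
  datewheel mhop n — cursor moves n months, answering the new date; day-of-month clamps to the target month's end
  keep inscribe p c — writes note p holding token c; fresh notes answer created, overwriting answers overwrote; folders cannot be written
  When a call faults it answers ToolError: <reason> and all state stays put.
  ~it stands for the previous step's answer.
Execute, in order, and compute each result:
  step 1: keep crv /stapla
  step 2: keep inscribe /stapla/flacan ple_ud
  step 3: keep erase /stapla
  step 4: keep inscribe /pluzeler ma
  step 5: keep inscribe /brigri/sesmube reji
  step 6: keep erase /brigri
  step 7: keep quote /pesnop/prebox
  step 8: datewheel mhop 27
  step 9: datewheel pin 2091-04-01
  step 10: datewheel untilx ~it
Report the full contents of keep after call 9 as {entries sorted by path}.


Act: keep crv[p=/stapla]
Obs: ok
Act: keep inscribe[p=/stapla/flacan; c=ple_ud]
Obs: created
Act: keep erase[p=/stapla]
Obs: ToolError: not empty
Act: keep inscribe[p=/pluzeler; c=ma]
Obs: created
Act: keep inscribe[p=/brigri/sesmube; c=reji]
Obs: created
Act: keep erase[p=/brigri]
Obs: ToolError: not empty
Act: keep quote[p=/pesnop/prebox]
Obs: ToolError: not found
Act: datewheel mhop[n=27]
Obs: 2042-10-08
Act: datewheel pin[d=2091-04-01]
Obs: 2091-04-01
Act: datewheel untilx[d=~it]
Obs: 0

Answer: {brigri/, brigri/sesmube=reji, pluzeler=ma, stapla/, stapla/flacan=ple_ud}


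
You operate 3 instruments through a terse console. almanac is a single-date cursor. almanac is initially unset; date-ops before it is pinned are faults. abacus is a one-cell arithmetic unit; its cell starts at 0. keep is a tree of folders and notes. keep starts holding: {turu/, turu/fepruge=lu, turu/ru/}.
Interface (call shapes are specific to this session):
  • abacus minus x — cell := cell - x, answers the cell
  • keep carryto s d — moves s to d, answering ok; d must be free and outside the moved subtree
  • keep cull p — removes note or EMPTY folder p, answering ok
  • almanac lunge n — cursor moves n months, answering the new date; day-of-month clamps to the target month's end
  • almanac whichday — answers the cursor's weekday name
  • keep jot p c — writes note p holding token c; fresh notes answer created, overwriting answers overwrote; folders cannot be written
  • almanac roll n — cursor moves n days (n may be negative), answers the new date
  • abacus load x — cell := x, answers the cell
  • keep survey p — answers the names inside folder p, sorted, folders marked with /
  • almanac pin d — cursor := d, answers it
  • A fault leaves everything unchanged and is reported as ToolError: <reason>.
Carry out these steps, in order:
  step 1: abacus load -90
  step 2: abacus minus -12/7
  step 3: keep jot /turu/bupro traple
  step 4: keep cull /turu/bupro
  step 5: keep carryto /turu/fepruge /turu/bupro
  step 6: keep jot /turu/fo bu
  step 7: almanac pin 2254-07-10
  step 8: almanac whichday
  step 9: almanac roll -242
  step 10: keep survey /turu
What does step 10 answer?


Answer: [bupro, fo, ru/]

Derivation:
// abacus load(x='-90') == -90
// abacus minus(x='-12/7') == -618/7
// keep jot(p='/turu/bupro', c='traple') == created
// keep cull(p='/turu/bupro') == ok
// keep carryto(s='/turu/fepruge', d='/turu/bupro') == ok
// keep jot(p='/turu/fo', c='bu') == created
// almanac pin(d='2254-07-10') == 2254-07-10
// almanac whichday() == Monday
// almanac roll(n='-242') == 2253-11-10
// keep survey(p='/turu') == [bupro, fo, ru/]


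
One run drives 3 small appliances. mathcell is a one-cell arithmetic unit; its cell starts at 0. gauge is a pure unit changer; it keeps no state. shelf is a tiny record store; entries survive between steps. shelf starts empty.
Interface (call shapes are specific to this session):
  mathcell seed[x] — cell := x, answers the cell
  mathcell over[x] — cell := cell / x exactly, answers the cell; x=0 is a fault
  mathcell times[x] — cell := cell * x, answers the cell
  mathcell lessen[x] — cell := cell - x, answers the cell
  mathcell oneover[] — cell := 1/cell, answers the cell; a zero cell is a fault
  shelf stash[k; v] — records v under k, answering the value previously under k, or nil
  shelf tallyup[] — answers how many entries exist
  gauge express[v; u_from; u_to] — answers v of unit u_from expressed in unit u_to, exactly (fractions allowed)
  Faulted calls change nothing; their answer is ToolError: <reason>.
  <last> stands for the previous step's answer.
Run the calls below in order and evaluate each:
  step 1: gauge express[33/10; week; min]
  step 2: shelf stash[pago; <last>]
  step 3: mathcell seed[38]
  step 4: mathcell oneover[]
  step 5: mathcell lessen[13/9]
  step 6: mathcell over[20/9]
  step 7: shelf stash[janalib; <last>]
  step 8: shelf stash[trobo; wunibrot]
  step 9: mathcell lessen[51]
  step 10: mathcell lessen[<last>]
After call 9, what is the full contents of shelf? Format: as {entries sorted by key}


Answer: {janalib=-97/152, pago=33264, trobo=wunibrot}

Derivation:
>> gauge express(v: 33/10, u_from: week, u_to: min)
<< 33264
>> shelf stash(k: pago, v: <last>)
<< nil
>> mathcell seed(x: 38)
<< 38
>> mathcell oneover()
<< 1/38
>> mathcell lessen(x: 13/9)
<< -485/342
>> mathcell over(x: 20/9)
<< -97/152
>> shelf stash(k: janalib, v: <last>)
<< nil
>> shelf stash(k: trobo, v: wunibrot)
<< nil
>> mathcell lessen(x: 51)
<< -7849/152
>> mathcell lessen(x: <last>)
<< 0


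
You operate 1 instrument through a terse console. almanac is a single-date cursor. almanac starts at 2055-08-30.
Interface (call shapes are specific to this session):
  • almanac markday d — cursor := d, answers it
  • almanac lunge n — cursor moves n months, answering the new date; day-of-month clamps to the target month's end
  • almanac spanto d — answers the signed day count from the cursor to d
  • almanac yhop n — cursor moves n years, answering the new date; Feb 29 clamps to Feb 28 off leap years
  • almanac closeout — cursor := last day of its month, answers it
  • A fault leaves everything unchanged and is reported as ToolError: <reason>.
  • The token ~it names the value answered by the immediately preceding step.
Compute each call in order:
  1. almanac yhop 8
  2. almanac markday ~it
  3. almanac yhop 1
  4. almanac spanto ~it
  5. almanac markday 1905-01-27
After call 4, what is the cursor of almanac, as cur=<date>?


Answer: cur=2064-08-30

Derivation:
I try almanac yhop using n→8, — result: 2063-08-30.
Then almanac markday using d→~it, → 2063-08-30.
Now I run almanac yhop using n→1, and get 2064-08-30.
Calling almanac spanto using d→~it, giving 0.
Then almanac markday using d→1905-01-27, → 1905-01-27.


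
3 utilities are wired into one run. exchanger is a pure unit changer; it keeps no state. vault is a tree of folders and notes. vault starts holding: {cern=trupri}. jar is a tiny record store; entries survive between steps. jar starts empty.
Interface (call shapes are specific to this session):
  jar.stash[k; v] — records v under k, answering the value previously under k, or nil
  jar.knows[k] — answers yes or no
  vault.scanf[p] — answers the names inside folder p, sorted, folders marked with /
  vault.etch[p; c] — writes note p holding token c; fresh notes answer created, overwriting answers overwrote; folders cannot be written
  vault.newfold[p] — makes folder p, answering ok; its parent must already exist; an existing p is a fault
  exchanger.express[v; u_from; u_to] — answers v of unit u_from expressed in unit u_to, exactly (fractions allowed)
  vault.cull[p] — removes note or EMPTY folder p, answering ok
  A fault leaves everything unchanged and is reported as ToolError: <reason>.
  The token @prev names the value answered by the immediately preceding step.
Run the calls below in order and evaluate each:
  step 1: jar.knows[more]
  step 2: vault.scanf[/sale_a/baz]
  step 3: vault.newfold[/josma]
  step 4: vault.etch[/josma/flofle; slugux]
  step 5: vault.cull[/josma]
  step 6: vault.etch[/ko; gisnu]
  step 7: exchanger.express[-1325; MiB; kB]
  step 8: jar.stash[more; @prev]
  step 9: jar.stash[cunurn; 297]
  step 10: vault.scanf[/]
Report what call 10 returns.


-> jar.knows(k='more')
<- no
-> vault.scanf(p='/sale_a/baz')
<- ToolError: not found
-> vault.newfold(p='/josma')
<- ok
-> vault.etch(p='/josma/flofle', c='slugux')
<- created
-> vault.cull(p='/josma')
<- ToolError: not empty
-> vault.etch(p='/ko', c='gisnu')
<- created
-> exchanger.express(v='-1325', u_from='MiB', u_to='kB')
<- -6946816/5
-> jar.stash(k='more', v='@prev')
<- nil
-> jar.stash(k='cunurn', v='297')
<- nil
-> vault.scanf(p='/')
<- [cern, josma/, ko]

Answer: [cern, josma/, ko]


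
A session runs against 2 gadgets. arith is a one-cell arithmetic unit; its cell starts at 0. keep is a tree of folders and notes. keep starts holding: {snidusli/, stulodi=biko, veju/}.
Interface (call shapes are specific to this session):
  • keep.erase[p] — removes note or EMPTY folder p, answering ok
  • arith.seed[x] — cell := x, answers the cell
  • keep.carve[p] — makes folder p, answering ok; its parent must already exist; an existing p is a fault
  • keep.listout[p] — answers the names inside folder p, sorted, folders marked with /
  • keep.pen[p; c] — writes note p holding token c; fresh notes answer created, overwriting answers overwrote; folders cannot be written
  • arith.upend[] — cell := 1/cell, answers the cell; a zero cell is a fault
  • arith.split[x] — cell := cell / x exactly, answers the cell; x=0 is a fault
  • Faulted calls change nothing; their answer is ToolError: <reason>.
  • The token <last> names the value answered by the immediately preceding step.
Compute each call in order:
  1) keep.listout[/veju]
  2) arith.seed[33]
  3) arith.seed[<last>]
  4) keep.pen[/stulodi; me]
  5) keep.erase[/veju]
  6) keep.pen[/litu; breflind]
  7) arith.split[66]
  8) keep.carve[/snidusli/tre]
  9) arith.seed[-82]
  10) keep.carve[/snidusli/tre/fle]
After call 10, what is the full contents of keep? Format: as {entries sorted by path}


;; keep.listout(p='/veju') -> []
;; arith.seed(x='33') -> 33
;; arith.seed(x='<last>') -> 33
;; keep.pen(p='/stulodi', c='me') -> overwrote
;; keep.erase(p='/veju') -> ok
;; keep.pen(p='/litu', c='breflind') -> created
;; arith.split(x='66') -> 1/2
;; keep.carve(p='/snidusli/tre') -> ok
;; arith.seed(x='-82') -> -82
;; keep.carve(p='/snidusli/tre/fle') -> ok

Answer: {litu=breflind, snidusli/, snidusli/tre/, snidusli/tre/fle/, stulodi=me}


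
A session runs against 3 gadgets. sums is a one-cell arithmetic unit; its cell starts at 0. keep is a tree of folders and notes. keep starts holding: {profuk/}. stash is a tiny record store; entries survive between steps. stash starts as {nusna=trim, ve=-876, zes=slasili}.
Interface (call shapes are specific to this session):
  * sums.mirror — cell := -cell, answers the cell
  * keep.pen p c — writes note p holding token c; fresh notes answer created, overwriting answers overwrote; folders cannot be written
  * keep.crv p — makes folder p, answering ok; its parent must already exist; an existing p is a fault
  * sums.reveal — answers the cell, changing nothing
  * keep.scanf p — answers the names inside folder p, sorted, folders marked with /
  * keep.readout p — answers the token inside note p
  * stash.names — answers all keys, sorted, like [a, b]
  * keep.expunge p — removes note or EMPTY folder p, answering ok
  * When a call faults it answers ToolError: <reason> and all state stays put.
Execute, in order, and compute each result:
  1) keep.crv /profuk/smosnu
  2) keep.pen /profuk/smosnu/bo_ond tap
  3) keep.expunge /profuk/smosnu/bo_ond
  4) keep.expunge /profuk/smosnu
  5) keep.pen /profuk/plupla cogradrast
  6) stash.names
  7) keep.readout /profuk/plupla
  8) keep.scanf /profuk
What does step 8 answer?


Answer: [plupla]

Derivation:
>> crv(/profuk/smosnu)
<< ok
>> pen(/profuk/smosnu/bo_ond, tap)
<< created
>> expunge(/profuk/smosnu/bo_ond)
<< ok
>> expunge(/profuk/smosnu)
<< ok
>> pen(/profuk/plupla, cogradrast)
<< created
>> names()
<< [nusna, ve, zes]
>> readout(/profuk/plupla)
<< cogradrast
>> scanf(/profuk)
<< [plupla]


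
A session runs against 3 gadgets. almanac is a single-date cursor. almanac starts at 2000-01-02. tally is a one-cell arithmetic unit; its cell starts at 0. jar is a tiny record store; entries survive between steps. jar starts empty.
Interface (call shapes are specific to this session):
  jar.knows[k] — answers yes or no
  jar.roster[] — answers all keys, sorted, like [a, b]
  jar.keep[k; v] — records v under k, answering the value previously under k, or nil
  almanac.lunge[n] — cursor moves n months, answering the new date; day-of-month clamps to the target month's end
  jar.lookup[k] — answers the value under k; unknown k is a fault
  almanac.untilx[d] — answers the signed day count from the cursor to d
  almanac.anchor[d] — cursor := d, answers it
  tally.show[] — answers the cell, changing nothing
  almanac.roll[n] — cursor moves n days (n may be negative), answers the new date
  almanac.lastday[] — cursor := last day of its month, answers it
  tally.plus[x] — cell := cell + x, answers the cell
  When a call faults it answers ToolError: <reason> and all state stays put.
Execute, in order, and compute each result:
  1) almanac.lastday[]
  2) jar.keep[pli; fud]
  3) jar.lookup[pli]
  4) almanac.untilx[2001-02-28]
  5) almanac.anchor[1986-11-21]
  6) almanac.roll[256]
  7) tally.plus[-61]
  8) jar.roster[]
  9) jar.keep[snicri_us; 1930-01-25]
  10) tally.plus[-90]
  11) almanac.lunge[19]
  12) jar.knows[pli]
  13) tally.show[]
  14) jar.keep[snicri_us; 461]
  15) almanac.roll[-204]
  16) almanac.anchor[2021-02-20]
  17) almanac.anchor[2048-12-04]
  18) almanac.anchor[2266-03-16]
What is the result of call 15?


Answer: 1988-08-12

Derivation:
// almanac.lastday() -> 2000-01-31
// jar.keep(pli, fud) -> nil
// jar.lookup(pli) -> fud
// almanac.untilx(2001-02-28) -> 394
// almanac.anchor(1986-11-21) -> 1986-11-21
// almanac.roll(256) -> 1987-08-04
// tally.plus(-61) -> -61
// jar.roster() -> [pli]
// jar.keep(snicri_us, 1930-01-25) -> nil
// tally.plus(-90) -> -151
// almanac.lunge(19) -> 1989-03-04
// jar.knows(pli) -> yes
// tally.show() -> -151
// jar.keep(snicri_us, 461) -> 1930-01-25
// almanac.roll(-204) -> 1988-08-12
// almanac.anchor(2021-02-20) -> 2021-02-20
// almanac.anchor(2048-12-04) -> 2048-12-04
// almanac.anchor(2266-03-16) -> 2266-03-16
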